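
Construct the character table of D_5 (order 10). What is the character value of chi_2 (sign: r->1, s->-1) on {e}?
Conjugacy classes: {e} of size 1, {r^1, r^4} of size 2, {r^2, r^3} of size 2, {s, sr, ..., sr^4} of size 5.
Character table:
  irrep \ class              {e} (size 1)  {r^1, r^4} (size 2)  {r^2, r^3} (size 2)  {s, sr, ..., sr^4} (size 5)
  chi_1 (triv)               1             1                    1                    1                          
  chi_2 (sign: r->1, s->-1)  1             1                    1                    -1                         
  chi_3 (2d, j=1)            2             -1/2 + sqrt(5)/2     -sqrt(5)/2 - 1/2     0                          
  chi_4 (2d, j=2)            2             -sqrt(5)/2 - 1/2     -1/2 + sqrt(5)/2     0                          

Spot check: chi_2 (sign: r->1, s->-1) on {e} = 1.

Why: D_5 has order 2*5 = 10 with 4 conjugacy classes, hence 4 irreducibles. Sum of squared dims 1 + 1 + 4 + 4 = 10 = |G|. Linear characters come from the abelianisation; the 2-dimensional irreps have character r^k -> 2*cos(2*pi*j*k/5), reflections -> 0.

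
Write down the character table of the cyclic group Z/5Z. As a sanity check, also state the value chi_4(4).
Character table of Z/5Z (irreps indexed chi_0,...,chi_4 with chi_k(m) = zeta_5^(k*m), zeta_5 = exp(2*pi*i/5)):
  irrep \ class  {0} (size 1)  {1} (size 1)    {2} (size 1)    {3} (size 1)    {4} (size 1)  
  chi_0          1             1               1               1               1             
  chi_1          1             exp(2*I*pi/5)   exp(4*I*pi/5)   exp(-4*I*pi/5)  exp(-2*I*pi/5)
  chi_2          1             exp(4*I*pi/5)   exp(-2*I*pi/5)  exp(2*I*pi/5)   exp(-4*I*pi/5)
  chi_3          1             exp(-4*I*pi/5)  exp(2*I*pi/5)   exp(-2*I*pi/5)  exp(4*I*pi/5) 
  chi_4          1             exp(-2*I*pi/5)  exp(-4*I*pi/5)  exp(4*I*pi/5)   exp(2*I*pi/5) 

Spot check: chi_4(4) = zeta_5^(4*4) = zeta_5^16 = exp(2*I*pi/5).

Working: Z/5Z is abelian, so all 5 irreducible complex representations are 1-dimensional. They are given by chi_k(m) = zeta_5^(k*m) for k = 0,...,4. Row orthogonality: sum_m chi_k(m) conj(chi_l(m)) = 5 * [k = l].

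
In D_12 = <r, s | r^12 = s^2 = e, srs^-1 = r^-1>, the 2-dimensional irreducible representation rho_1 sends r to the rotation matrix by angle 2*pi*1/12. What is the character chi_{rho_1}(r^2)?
chi_{rho_1}(r^2) = 2*cos(2*pi*1*2/12) = 1

Reasoning: rho_1(r^2) is rotation by angle 2*pi*1*2/12, whose trace is 2*cos(2*pi*1*2/12) = 1.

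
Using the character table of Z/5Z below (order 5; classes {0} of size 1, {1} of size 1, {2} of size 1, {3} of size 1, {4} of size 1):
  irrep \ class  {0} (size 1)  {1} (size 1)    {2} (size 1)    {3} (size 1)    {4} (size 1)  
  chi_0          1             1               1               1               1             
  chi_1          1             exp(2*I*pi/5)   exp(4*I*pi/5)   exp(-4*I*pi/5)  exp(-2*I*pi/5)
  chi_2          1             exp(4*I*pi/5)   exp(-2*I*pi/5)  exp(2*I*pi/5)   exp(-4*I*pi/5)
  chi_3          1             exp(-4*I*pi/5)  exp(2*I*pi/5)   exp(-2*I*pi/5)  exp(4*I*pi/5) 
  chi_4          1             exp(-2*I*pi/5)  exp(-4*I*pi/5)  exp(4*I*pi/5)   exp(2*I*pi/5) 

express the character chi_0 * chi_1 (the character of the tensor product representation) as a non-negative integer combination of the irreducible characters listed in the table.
chi_0 tensor chi_1 = chi_1 (all other irreducibles have multiplicity 0).

The character of a tensor product is the pointwise product (chi_0 * chi_1)(C) = chi_0(C) * chi_1(C):
  {0}: (1)*(1), {1}: (1)*(exp(2*I*pi/5)), {2}: (1)*(exp(4*I*pi/5)), {3}: (1)*(exp(-4*I*pi/5)), {4}: (1)*(exp(-2*I*pi/5))
so (chi_0 * chi_1) takes values
  {0} -> 1, {1} -> exp(2*I*pi/5), {2} -> exp(4*I*pi/5), {3} -> exp(-4*I*pi/5), {4} -> exp(-2*I*pi/5).
Now take the inner product of this character with each irreducible chi from the table, <chi_0*chi_1, chi> = (1/5) sum_C |C| (chi_0*chi_1)(C) conj(chi(C)):
  <chi_0*chi_1, chi_0> = (1/5)[1*(1)*conj(1) + 1*(exp(2*I*pi/5))*conj(1) + 1*(exp(4*I*pi/5))*conj(1) + 1*(exp(-4*I*pi/5))*conj(1) + 1*(exp(-2*I*pi/5))*conj(1)]
      = (1/5)[(1) + (exp(2*I*pi/5)) + (exp(4*I*pi/5)) + (exp(-4*I*pi/5)) + (exp(-2*I*pi/5))] = 0/5 = 0
  <chi_0*chi_1, chi_1> = (1/5)[1*(1)*conj(1) + 1*(exp(2*I*pi/5))*conj(exp(2*I*pi/5)) + 1*(exp(4*I*pi/5))*conj(exp(4*I*pi/5)) + 1*(exp(-4*I*pi/5))*conj(exp(-4*I*pi/5)) + 1*(exp(-2*I*pi/5))*conj(exp(-2*I*pi/5))]
      = (1/5)[(1) + (1) + (1) + (1) + (1)] = 5/5 = 1
  <chi_0*chi_1, chi_2> = (1/5)[1*(1)*conj(1) + 1*(exp(2*I*pi/5))*conj(exp(4*I*pi/5)) + 1*(exp(4*I*pi/5))*conj(exp(-2*I*pi/5)) + 1*(exp(-4*I*pi/5))*conj(exp(2*I*pi/5)) + 1*(exp(-2*I*pi/5))*conj(exp(-4*I*pi/5))]
      = (1/5)[(1) + (exp(-2*I*pi/5)) + (exp(-4*I*pi/5)) + (exp(4*I*pi/5)) + (exp(2*I*pi/5))] = 0/5 = 0
  <chi_0*chi_1, chi_3> = (1/5)[1*(1)*conj(1) + 1*(exp(2*I*pi/5))*conj(exp(-4*I*pi/5)) + 1*(exp(4*I*pi/5))*conj(exp(2*I*pi/5)) + 1*(exp(-4*I*pi/5))*conj(exp(-2*I*pi/5)) + 1*(exp(-2*I*pi/5))*conj(exp(4*I*pi/5))]
      = (1/5)[(1) + (exp(-4*I*pi/5)) + (exp(2*I*pi/5)) + (exp(-2*I*pi/5)) + (exp(4*I*pi/5))] = 0/5 = 0
  <chi_0*chi_1, chi_4> = (1/5)[1*(1)*conj(1) + 1*(exp(2*I*pi/5))*conj(exp(-2*I*pi/5)) + 1*(exp(4*I*pi/5))*conj(exp(-4*I*pi/5)) + 1*(exp(-4*I*pi/5))*conj(exp(4*I*pi/5)) + 1*(exp(-2*I*pi/5))*conj(exp(2*I*pi/5))]
      = (1/5)[(1) + (exp(4*I*pi/5)) + (exp(-2*I*pi/5)) + (exp(2*I*pi/5)) + (exp(-4*I*pi/5))] = 0/5 = 0
(Exp terms are combined using exp(i*s)*conj(exp(i*t)) = exp(i*(s-t)), and sums of them are collapsed using the identity that for every m > 1 the m distinct m-th roots of unity sum to 0, e.g. 1 + exp(2*I*pi/3) + exp(-2*I*pi/3) = 0.)
Hence the multiplicities are chi_1: 1. Dimension check: dim(chi_0)*dim(chi_1) = 1*1 = 1 and sum (mult * dim) = 1*1 = 1.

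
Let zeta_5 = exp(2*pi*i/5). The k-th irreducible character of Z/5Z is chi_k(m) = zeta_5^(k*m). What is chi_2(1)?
chi_2(1) = zeta_5^2 = exp(4*I*pi/5)

Working: chi_2(1) = zeta_5^(2*1) = zeta_5^2. Since zeta_5^5 = 1, this equals zeta_5^2 = exp(2*pi*i*2/5) = exp(4*I*pi/5).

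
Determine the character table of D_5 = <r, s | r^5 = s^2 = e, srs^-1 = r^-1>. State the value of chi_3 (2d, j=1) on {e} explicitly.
Conjugacy classes: {e} of size 1, {r^1, r^4} of size 2, {r^2, r^3} of size 2, {s, sr, ..., sr^4} of size 5.
Character table:
  irrep \ class              {e} (size 1)  {r^1, r^4} (size 2)  {r^2, r^3} (size 2)  {s, sr, ..., sr^4} (size 5)
  chi_1 (triv)               1             1                    1                    1                          
  chi_2 (sign: r->1, s->-1)  1             1                    1                    -1                         
  chi_3 (2d, j=1)            2             -1/2 + sqrt(5)/2     -sqrt(5)/2 - 1/2     0                          
  chi_4 (2d, j=2)            2             -sqrt(5)/2 - 1/2     -1/2 + sqrt(5)/2     0                          

Spot check: chi_3 (2d, j=1) on {e} = 2.

Argument: D_5 has order 2*5 = 10 with 4 conjugacy classes, hence 4 irreducibles. Sum of squared dims 1 + 1 + 4 + 4 = 10 = |G|. Linear characters come from the abelianisation; the 2-dimensional irreps have character r^k -> 2*cos(2*pi*j*k/5), reflections -> 0.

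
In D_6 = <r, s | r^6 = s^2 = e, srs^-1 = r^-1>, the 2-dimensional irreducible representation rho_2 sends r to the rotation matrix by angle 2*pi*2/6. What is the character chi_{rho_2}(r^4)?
chi_{rho_2}(r^4) = 2*cos(2*pi*2*4/6) = -1

Argument: rho_2(r^4) is rotation by angle 2*pi*2*4/6, whose trace is 2*cos(2*pi*2*4/6) = -1.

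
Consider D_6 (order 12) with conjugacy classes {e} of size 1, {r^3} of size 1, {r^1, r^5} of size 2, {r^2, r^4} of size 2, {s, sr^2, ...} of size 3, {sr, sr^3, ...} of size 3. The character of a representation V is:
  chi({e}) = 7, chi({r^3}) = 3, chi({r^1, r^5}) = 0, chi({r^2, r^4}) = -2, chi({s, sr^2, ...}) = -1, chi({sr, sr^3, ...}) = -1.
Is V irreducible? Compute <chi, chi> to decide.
Not irreducible (reducible): <chi, chi> = 6 > 1.

Solution. <chi, chi> = (1/|G|) sum_C |C| * |chi(C)|^2 = (1/12)[1*|7|^2 + 1*|3|^2 + 2*|0|^2 + 2*|-2|^2 + 3*|-1|^2 + 3*|-1|^2]
  = (1/12)[(49) + (9) + (0) + (8) + (3) + (3)] = 72/12 = 6.
A character is irreducible iff <chi, chi> = 1, so this representation is reducible.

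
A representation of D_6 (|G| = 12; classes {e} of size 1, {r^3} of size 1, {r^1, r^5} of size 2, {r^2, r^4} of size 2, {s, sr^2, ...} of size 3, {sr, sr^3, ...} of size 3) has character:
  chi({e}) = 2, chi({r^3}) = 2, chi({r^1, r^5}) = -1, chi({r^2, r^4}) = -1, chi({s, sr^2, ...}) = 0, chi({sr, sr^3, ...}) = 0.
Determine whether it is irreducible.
Irreducible: <chi, chi> = 1.

Working: <chi, chi> = (1/|G|) sum_C |C| * |chi(C)|^2 = (1/12)[1*|2|^2 + 1*|2|^2 + 2*|-1|^2 + 2*|-1|^2 + 3*|0|^2 + 3*|0|^2]
  = (1/12)[(4) + (4) + (2) + (2) + (0) + (0)] = 12/12 = 1.
A character is irreducible iff <chi, chi> = 1, so this representation is irreducible.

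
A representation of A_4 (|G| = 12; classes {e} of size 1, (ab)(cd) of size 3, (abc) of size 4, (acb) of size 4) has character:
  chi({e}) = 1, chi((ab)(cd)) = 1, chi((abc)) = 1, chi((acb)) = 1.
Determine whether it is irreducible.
Irreducible: <chi, chi> = 1.

<chi, chi> = (1/|G|) sum_C |C| * |chi(C)|^2 = (1/12)[1*|1|^2 + 3*|1|^2 + 4*|1|^2 + 4*|1|^2]
  = (1/12)[(1) + (3) + (4) + (4)] = 12/12 = 1.
(Exp terms are combined using exp(i*s)*conj(exp(i*t)) = exp(i*(s-t)), and sums of them are collapsed using the identity that for every m > 1 the m distinct m-th roots of unity sum to 0, e.g. 1 + exp(2*I*pi/3) + exp(-2*I*pi/3) = 0.)
A character is irreducible iff <chi, chi> = 1, so this representation is irreducible.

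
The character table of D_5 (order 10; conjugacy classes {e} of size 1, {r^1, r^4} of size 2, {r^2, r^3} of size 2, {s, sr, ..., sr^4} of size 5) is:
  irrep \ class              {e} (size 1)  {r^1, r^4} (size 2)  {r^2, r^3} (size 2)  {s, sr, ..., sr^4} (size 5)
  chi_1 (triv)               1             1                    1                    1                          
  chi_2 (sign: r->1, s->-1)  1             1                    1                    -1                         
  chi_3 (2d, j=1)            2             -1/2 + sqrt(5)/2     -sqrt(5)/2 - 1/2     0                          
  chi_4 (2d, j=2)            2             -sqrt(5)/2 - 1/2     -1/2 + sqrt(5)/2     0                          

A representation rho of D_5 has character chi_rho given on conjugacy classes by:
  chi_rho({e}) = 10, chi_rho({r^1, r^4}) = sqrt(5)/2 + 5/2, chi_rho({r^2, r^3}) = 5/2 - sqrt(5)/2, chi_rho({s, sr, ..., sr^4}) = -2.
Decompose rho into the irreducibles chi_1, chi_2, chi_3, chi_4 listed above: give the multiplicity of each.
Multiplicities: chi_1: 1, chi_2: 3, chi_3: 2, chi_4: 1.

Use <chi_rho, chi> = (1/|G|) sum_C |C| * chi_rho(C) * conj(chi(C)) with |G| = 10 for each irreducible chi in the table:
  <chi_rho, chi_1> = (1/10)[1*(10)*conj(1) + 2*(sqrt(5)/2 + 5/2)*conj(1) + 2*(5/2 - sqrt(5)/2)*conj(1) + 5*(-2)*conj(1)]
      = (1/10)[(10) + (sqrt(5) + 5) + (5 - sqrt(5)) + (-10)] = 10/10 = 1
  <chi_rho, chi_2> = (1/10)[1*(10)*conj(1) + 2*(sqrt(5)/2 + 5/2)*conj(1) + 2*(5/2 - sqrt(5)/2)*conj(1) + 5*(-2)*conj(-1)]
      = (1/10)[(10) + (sqrt(5) + 5) + (5 - sqrt(5)) + (10)] = 30/10 = 3
  <chi_rho, chi_3> = (1/10)[1*(10)*conj(2) + 2*(sqrt(5)/2 + 5/2)*conj(-1/2 + sqrt(5)/2) + 2*(5/2 - sqrt(5)/2)*conj(-sqrt(5)/2 - 1/2) + 5*(-2)*conj(0)]
      = (1/10)[(20) + (2*sqrt(5)) + (-2*sqrt(5)) + (0)] = 20/10 = 2
  <chi_rho, chi_4> = (1/10)[1*(10)*conj(2) + 2*(sqrt(5)/2 + 5/2)*conj(-sqrt(5)/2 - 1/2) + 2*(5/2 - sqrt(5)/2)*conj(-1/2 + sqrt(5)/2) + 5*(-2)*conj(0)]
      = (1/10)[(20) + (-3*sqrt(5) - 5) + (-5 + 3*sqrt(5)) + (0)] = 10/10 = 1
Dimension check: dim(rho) = sum (mult * dim) = 1*1 + 3*1 + 2*2 + 1*2 = 10 = chi_rho(e) = 10.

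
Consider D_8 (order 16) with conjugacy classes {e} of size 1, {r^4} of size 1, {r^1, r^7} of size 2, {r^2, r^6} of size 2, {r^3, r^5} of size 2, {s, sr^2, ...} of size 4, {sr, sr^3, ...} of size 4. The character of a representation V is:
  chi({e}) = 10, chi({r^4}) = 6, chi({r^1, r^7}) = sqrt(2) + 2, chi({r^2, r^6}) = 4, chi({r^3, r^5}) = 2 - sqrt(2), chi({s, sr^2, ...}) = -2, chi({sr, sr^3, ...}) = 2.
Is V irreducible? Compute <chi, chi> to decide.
Not irreducible (reducible): <chi, chi> = 14 > 1.

Why: <chi, chi> = (1/|G|) sum_C |C| * |chi(C)|^2 = (1/16)[1*|10|^2 + 1*|6|^2 + 2*|sqrt(2) + 2|^2 + 2*|4|^2 + 2*|2 - sqrt(2)|^2 + 4*|-2|^2 + 4*|2|^2]
  = (1/16)[(100) + (36) + (8*sqrt(2) + 12) + (32) + (12 - 8*sqrt(2)) + (16) + (16)] = 224/16 = 14.
A character is irreducible iff <chi, chi> = 1, so this representation is reducible.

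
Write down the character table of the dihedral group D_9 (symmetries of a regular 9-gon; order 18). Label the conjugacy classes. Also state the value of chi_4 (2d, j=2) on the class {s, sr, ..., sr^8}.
Conjugacy classes: {e} of size 1, {r^1, r^8} of size 2, {r^2, r^7} of size 2, {r^3, r^6} of size 2, {r^4, r^5} of size 2, {s, sr, ..., sr^8} of size 9.
Character table:
  irrep \ class              {e} (size 1)  {r^1, r^8} (size 2)  {r^2, r^7} (size 2)  {r^3, r^6} (size 2)  {r^4, r^5} (size 2)  {s, sr, ..., sr^8} (size 9)
  chi_1 (triv)               1             1                    1                    1                    1                    1                          
  chi_2 (sign: r->1, s->-1)  1             1                    1                    1                    1                    -1                         
  chi_3 (2d, j=1)            2             2*cos(2*pi/9)        2*cos(4*pi/9)        -1                   -2*cos(pi/9)         0                          
  chi_4 (2d, j=2)            2             2*cos(4*pi/9)        -2*cos(pi/9)         -1                   2*cos(2*pi/9)        0                          
  chi_5 (2d, j=3)            2             -1                   -1                   2                    -1                   0                          
  chi_6 (2d, j=4)            2             -2*cos(pi/9)         2*cos(2*pi/9)        -1                   2*cos(4*pi/9)        0                          

Spot check: chi_4 (2d, j=2) on {s, sr, ..., sr^8} = 0.

Argument: D_9 has order 2*9 = 18 with 6 conjugacy classes, hence 6 irreducibles. Sum of squared dims 1 + 1 + 4 + 4 + 4 + 4 = 18 = |G|. Linear characters come from the abelianisation; the 2-dimensional irreps have character r^k -> 2*cos(2*pi*j*k/9), reflections -> 0.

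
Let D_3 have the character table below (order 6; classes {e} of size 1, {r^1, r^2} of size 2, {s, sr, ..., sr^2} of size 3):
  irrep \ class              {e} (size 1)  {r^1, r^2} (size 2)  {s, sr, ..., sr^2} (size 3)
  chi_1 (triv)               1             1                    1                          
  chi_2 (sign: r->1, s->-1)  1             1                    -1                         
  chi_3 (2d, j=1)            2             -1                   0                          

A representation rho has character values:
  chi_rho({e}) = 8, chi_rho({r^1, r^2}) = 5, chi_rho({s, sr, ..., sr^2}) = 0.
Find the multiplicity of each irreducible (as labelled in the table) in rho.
Multiplicities: chi_1: 3, chi_2: 3, chi_3: 1.

Reasoning: Use <chi_rho, chi> = (1/|G|) sum_C |C| * chi_rho(C) * conj(chi(C)) with |G| = 6 for each irreducible chi in the table:
  <chi_rho, chi_1> = (1/6)[1*(8)*conj(1) + 2*(5)*conj(1) + 3*(0)*conj(1)]
      = (1/6)[(8) + (10) + (0)] = 18/6 = 3
  <chi_rho, chi_2> = (1/6)[1*(8)*conj(1) + 2*(5)*conj(1) + 3*(0)*conj(-1)]
      = (1/6)[(8) + (10) + (0)] = 18/6 = 3
  <chi_rho, chi_3> = (1/6)[1*(8)*conj(2) + 2*(5)*conj(-1) + 3*(0)*conj(0)]
      = (1/6)[(16) + (-10) + (0)] = 6/6 = 1
Dimension check: dim(rho) = sum (mult * dim) = 3*1 + 3*1 + 1*2 = 8 = chi_rho(e) = 8.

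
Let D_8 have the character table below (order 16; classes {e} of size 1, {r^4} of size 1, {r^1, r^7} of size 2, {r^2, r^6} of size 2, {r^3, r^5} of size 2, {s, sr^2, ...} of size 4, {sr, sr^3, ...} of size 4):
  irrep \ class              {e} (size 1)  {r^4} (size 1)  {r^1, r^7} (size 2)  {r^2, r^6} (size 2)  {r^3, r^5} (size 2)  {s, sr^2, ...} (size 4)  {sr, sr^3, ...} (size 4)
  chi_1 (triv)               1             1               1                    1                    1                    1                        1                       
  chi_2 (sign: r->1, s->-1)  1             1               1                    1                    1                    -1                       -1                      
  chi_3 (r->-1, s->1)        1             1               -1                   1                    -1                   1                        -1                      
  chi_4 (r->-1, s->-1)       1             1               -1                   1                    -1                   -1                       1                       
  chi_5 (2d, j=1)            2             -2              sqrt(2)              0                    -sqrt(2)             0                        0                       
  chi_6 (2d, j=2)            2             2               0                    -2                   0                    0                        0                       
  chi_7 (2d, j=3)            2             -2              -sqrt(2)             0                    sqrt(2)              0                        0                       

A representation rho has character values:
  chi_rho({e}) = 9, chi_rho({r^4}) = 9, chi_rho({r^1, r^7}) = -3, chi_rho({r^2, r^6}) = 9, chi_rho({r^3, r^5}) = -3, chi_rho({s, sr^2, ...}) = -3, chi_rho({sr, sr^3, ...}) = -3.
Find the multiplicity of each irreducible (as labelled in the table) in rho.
Multiplicities: chi_1: 0, chi_2: 3, chi_3: 3, chi_4: 3, chi_5: 0, chi_6: 0, chi_7: 0.

Explanation: Use <chi_rho, chi> = (1/|G|) sum_C |C| * chi_rho(C) * conj(chi(C)) with |G| = 16 for each irreducible chi in the table:
  <chi_rho, chi_1> = (1/16)[1*(9)*conj(1) + 1*(9)*conj(1) + 2*(-3)*conj(1) + 2*(9)*conj(1) + 2*(-3)*conj(1) + 4*(-3)*conj(1) + 4*(-3)*conj(1)]
      = (1/16)[(9) + (9) + (-6) + (18) + (-6) + (-12) + (-12)] = 0/16 = 0
  <chi_rho, chi_2> = (1/16)[1*(9)*conj(1) + 1*(9)*conj(1) + 2*(-3)*conj(1) + 2*(9)*conj(1) + 2*(-3)*conj(1) + 4*(-3)*conj(-1) + 4*(-3)*conj(-1)]
      = (1/16)[(9) + (9) + (-6) + (18) + (-6) + (12) + (12)] = 48/16 = 3
  <chi_rho, chi_3> = (1/16)[1*(9)*conj(1) + 1*(9)*conj(1) + 2*(-3)*conj(-1) + 2*(9)*conj(1) + 2*(-3)*conj(-1) + 4*(-3)*conj(1) + 4*(-3)*conj(-1)]
      = (1/16)[(9) + (9) + (6) + (18) + (6) + (-12) + (12)] = 48/16 = 3
  <chi_rho, chi_4> = (1/16)[1*(9)*conj(1) + 1*(9)*conj(1) + 2*(-3)*conj(-1) + 2*(9)*conj(1) + 2*(-3)*conj(-1) + 4*(-3)*conj(-1) + 4*(-3)*conj(1)]
      = (1/16)[(9) + (9) + (6) + (18) + (6) + (12) + (-12)] = 48/16 = 3
  <chi_rho, chi_5> = (1/16)[1*(9)*conj(2) + 1*(9)*conj(-2) + 2*(-3)*conj(sqrt(2)) + 2*(9)*conj(0) + 2*(-3)*conj(-sqrt(2)) + 4*(-3)*conj(0) + 4*(-3)*conj(0)]
      = (1/16)[(18) + (-18) + (-6*sqrt(2)) + (0) + (6*sqrt(2)) + (0) + (0)] = 0/16 = 0
  <chi_rho, chi_6> = (1/16)[1*(9)*conj(2) + 1*(9)*conj(2) + 2*(-3)*conj(0) + 2*(9)*conj(-2) + 2*(-3)*conj(0) + 4*(-3)*conj(0) + 4*(-3)*conj(0)]
      = (1/16)[(18) + (18) + (0) + (-36) + (0) + (0) + (0)] = 0/16 = 0
  <chi_rho, chi_7> = (1/16)[1*(9)*conj(2) + 1*(9)*conj(-2) + 2*(-3)*conj(-sqrt(2)) + 2*(9)*conj(0) + 2*(-3)*conj(sqrt(2)) + 4*(-3)*conj(0) + 4*(-3)*conj(0)]
      = (1/16)[(18) + (-18) + (6*sqrt(2)) + (0) + (-6*sqrt(2)) + (0) + (0)] = 0/16 = 0
Dimension check: dim(rho) = sum (mult * dim) = 0*1 + 3*1 + 3*1 + 3*1 + 0*2 + 0*2 + 0*2 = 9 = chi_rho(e) = 9.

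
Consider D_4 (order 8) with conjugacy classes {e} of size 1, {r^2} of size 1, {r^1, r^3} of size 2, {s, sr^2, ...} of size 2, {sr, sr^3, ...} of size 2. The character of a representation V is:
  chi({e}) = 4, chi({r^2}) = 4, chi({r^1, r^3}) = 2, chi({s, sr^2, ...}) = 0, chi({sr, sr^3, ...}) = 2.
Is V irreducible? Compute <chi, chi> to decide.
Not irreducible (reducible): <chi, chi> = 6 > 1.

Proof sketch: <chi, chi> = (1/|G|) sum_C |C| * |chi(C)|^2 = (1/8)[1*|4|^2 + 1*|4|^2 + 2*|2|^2 + 2*|0|^2 + 2*|2|^2]
  = (1/8)[(16) + (16) + (8) + (0) + (8)] = 48/8 = 6.
A character is irreducible iff <chi, chi> = 1, so this representation is reducible.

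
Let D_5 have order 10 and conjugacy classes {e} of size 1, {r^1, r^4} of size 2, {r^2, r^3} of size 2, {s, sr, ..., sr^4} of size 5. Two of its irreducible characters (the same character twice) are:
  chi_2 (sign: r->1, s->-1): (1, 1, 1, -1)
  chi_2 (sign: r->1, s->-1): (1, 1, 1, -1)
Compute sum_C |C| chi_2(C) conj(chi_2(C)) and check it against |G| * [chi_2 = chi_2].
Sum = 10 = |G| = 10; so <chi_2, chi_2> = 1 (norm-1 confirms irreducibility).

Reasoning: Compute term by term over conjugacy classes (|C| * chi_2(C) * conj(chi_2(C))):
  1*(1)*conj(1) + 2*(1)*conj(1) + 2*(1)*conj(1) + 5*(-1)*conj(-1)
  = (1) + (2) + (2) + (5)
  = 10.
Dividing by |G| = 10 gives 10/10 = 1, matching the row-orthogonality relation <chi_2, chi_2> = [chi_2 = chi_2].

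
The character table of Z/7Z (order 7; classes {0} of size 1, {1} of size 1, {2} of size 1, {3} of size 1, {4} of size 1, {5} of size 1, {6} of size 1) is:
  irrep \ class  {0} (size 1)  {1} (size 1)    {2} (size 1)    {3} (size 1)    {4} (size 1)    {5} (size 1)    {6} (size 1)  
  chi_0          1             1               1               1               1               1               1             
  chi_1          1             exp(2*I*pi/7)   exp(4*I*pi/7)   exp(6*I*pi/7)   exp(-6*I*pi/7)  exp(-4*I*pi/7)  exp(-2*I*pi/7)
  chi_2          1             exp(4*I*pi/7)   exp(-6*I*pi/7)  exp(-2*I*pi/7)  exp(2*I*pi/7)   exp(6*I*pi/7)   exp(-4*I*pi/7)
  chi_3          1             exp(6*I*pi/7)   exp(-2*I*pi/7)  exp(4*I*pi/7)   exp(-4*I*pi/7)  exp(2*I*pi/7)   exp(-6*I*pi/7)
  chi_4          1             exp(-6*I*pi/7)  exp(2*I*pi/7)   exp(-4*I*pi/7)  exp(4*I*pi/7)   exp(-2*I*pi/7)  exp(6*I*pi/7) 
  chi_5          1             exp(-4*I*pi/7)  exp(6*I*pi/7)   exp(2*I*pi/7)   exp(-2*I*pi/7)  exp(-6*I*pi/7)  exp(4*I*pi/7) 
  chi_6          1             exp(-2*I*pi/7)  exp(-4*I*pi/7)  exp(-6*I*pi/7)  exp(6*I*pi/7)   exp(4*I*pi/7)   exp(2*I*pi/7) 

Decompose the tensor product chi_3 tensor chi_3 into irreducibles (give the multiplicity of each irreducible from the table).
chi_3 tensor chi_3 = chi_6 (all other irreducibles have multiplicity 0).

Explanation: The character of a tensor product is the pointwise product (chi_3 * chi_3)(C) = chi_3(C) * chi_3(C):
  {0}: (1)*(1), {1}: (exp(6*I*pi/7))*(exp(6*I*pi/7)), {2}: (exp(-2*I*pi/7))*(exp(-2*I*pi/7)), {3}: (exp(4*I*pi/7))*(exp(4*I*pi/7)), {4}: (exp(-4*I*pi/7))*(exp(-4*I*pi/7)), {5}: (exp(2*I*pi/7))*(exp(2*I*pi/7)), {6}: (exp(-6*I*pi/7))*(exp(-6*I*pi/7))
so (chi_3 * chi_3) takes values
  {0} -> 1, {1} -> exp(-2*I*pi/7), {2} -> exp(-4*I*pi/7), {3} -> exp(-6*I*pi/7), {4} -> exp(6*I*pi/7), {5} -> exp(4*I*pi/7), {6} -> exp(2*I*pi/7).
Now take the inner product of this character with each irreducible chi from the table, <chi_3*chi_3, chi> = (1/7) sum_C |C| (chi_3*chi_3)(C) conj(chi(C)):
  <chi_3*chi_3, chi_0> = (1/7)[1*(1)*conj(1) + 1*(exp(-2*I*pi/7))*conj(1) + 1*(exp(-4*I*pi/7))*conj(1) + 1*(exp(-6*I*pi/7))*conj(1) + 1*(exp(6*I*pi/7))*conj(1) + 1*(exp(4*I*pi/7))*conj(1) + 1*(exp(2*I*pi/7))*conj(1)]
      = (1/7)[(1) + (exp(-2*I*pi/7)) + (exp(-4*I*pi/7)) + (exp(-6*I*pi/7)) + (exp(6*I*pi/7)) + (exp(4*I*pi/7)) + (exp(2*I*pi/7))] = 0/7 = 0
  <chi_3*chi_3, chi_1> = (1/7)[1*(1)*conj(1) + 1*(exp(-2*I*pi/7))*conj(exp(2*I*pi/7)) + 1*(exp(-4*I*pi/7))*conj(exp(4*I*pi/7)) + 1*(exp(-6*I*pi/7))*conj(exp(6*I*pi/7)) + 1*(exp(6*I*pi/7))*conj(exp(-6*I*pi/7)) + 1*(exp(4*I*pi/7))*conj(exp(-4*I*pi/7)) + 1*(exp(2*I*pi/7))*conj(exp(-2*I*pi/7))]
      = (1/7)[(1) + (exp(-4*I*pi/7)) + (exp(6*I*pi/7)) + (exp(2*I*pi/7)) + (exp(-2*I*pi/7)) + (exp(-6*I*pi/7)) + (exp(4*I*pi/7))] = 0/7 = 0
  <chi_3*chi_3, chi_2> = (1/7)[1*(1)*conj(1) + 1*(exp(-2*I*pi/7))*conj(exp(4*I*pi/7)) + 1*(exp(-4*I*pi/7))*conj(exp(-6*I*pi/7)) + 1*(exp(-6*I*pi/7))*conj(exp(-2*I*pi/7)) + 1*(exp(6*I*pi/7))*conj(exp(2*I*pi/7)) + 1*(exp(4*I*pi/7))*conj(exp(6*I*pi/7)) + 1*(exp(2*I*pi/7))*conj(exp(-4*I*pi/7))]
      = (1/7)[(1) + (exp(-6*I*pi/7)) + (exp(2*I*pi/7)) + (exp(-4*I*pi/7)) + (exp(4*I*pi/7)) + (exp(-2*I*pi/7)) + (exp(6*I*pi/7))] = 0/7 = 0
  <chi_3*chi_3, chi_3> = (1/7)[1*(1)*conj(1) + 1*(exp(-2*I*pi/7))*conj(exp(6*I*pi/7)) + 1*(exp(-4*I*pi/7))*conj(exp(-2*I*pi/7)) + 1*(exp(-6*I*pi/7))*conj(exp(4*I*pi/7)) + 1*(exp(6*I*pi/7))*conj(exp(-4*I*pi/7)) + 1*(exp(4*I*pi/7))*conj(exp(2*I*pi/7)) + 1*(exp(2*I*pi/7))*conj(exp(-6*I*pi/7))]
      = (1/7)[(1) + (exp(6*I*pi/7)) + (exp(-2*I*pi/7)) + (exp(4*I*pi/7)) + (exp(-4*I*pi/7)) + (exp(2*I*pi/7)) + (exp(-6*I*pi/7))] = 0/7 = 0
  <chi_3*chi_3, chi_4> = (1/7)[1*(1)*conj(1) + 1*(exp(-2*I*pi/7))*conj(exp(-6*I*pi/7)) + 1*(exp(-4*I*pi/7))*conj(exp(2*I*pi/7)) + 1*(exp(-6*I*pi/7))*conj(exp(-4*I*pi/7)) + 1*(exp(6*I*pi/7))*conj(exp(4*I*pi/7)) + 1*(exp(4*I*pi/7))*conj(exp(-2*I*pi/7)) + 1*(exp(2*I*pi/7))*conj(exp(6*I*pi/7))]
      = (1/7)[(1) + (exp(4*I*pi/7)) + (exp(-6*I*pi/7)) + (exp(-2*I*pi/7)) + (exp(2*I*pi/7)) + (exp(6*I*pi/7)) + (exp(-4*I*pi/7))] = 0/7 = 0
  <chi_3*chi_3, chi_5> = (1/7)[1*(1)*conj(1) + 1*(exp(-2*I*pi/7))*conj(exp(-4*I*pi/7)) + 1*(exp(-4*I*pi/7))*conj(exp(6*I*pi/7)) + 1*(exp(-6*I*pi/7))*conj(exp(2*I*pi/7)) + 1*(exp(6*I*pi/7))*conj(exp(-2*I*pi/7)) + 1*(exp(4*I*pi/7))*conj(exp(-6*I*pi/7)) + 1*(exp(2*I*pi/7))*conj(exp(4*I*pi/7))]
      = (1/7)[(1) + (exp(2*I*pi/7)) + (exp(4*I*pi/7)) + (exp(6*I*pi/7)) + (exp(-6*I*pi/7)) + (exp(-4*I*pi/7)) + (exp(-2*I*pi/7))] = 0/7 = 0
  <chi_3*chi_3, chi_6> = (1/7)[1*(1)*conj(1) + 1*(exp(-2*I*pi/7))*conj(exp(-2*I*pi/7)) + 1*(exp(-4*I*pi/7))*conj(exp(-4*I*pi/7)) + 1*(exp(-6*I*pi/7))*conj(exp(-6*I*pi/7)) + 1*(exp(6*I*pi/7))*conj(exp(6*I*pi/7)) + 1*(exp(4*I*pi/7))*conj(exp(4*I*pi/7)) + 1*(exp(2*I*pi/7))*conj(exp(2*I*pi/7))]
      = (1/7)[(1) + (1) + (1) + (1) + (1) + (1) + (1)] = 7/7 = 1
(Exp terms are combined using exp(i*s)*conj(exp(i*t)) = exp(i*(s-t)), and sums of them are collapsed using the identity that for every m > 1 the m distinct m-th roots of unity sum to 0, e.g. 1 + exp(2*I*pi/3) + exp(-2*I*pi/3) = 0.)
Hence the multiplicities are chi_6: 1. Dimension check: dim(chi_3)*dim(chi_3) = 1*1 = 1 and sum (mult * dim) = 1*1 = 1.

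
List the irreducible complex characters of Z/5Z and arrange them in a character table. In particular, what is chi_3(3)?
Character table of Z/5Z (irreps indexed chi_0,...,chi_4 with chi_k(m) = zeta_5^(k*m), zeta_5 = exp(2*pi*i/5)):
  irrep \ class  {0} (size 1)  {1} (size 1)    {2} (size 1)    {3} (size 1)    {4} (size 1)  
  chi_0          1             1               1               1               1             
  chi_1          1             exp(2*I*pi/5)   exp(4*I*pi/5)   exp(-4*I*pi/5)  exp(-2*I*pi/5)
  chi_2          1             exp(4*I*pi/5)   exp(-2*I*pi/5)  exp(2*I*pi/5)   exp(-4*I*pi/5)
  chi_3          1             exp(-4*I*pi/5)  exp(2*I*pi/5)   exp(-2*I*pi/5)  exp(4*I*pi/5) 
  chi_4          1             exp(-2*I*pi/5)  exp(-4*I*pi/5)  exp(4*I*pi/5)   exp(2*I*pi/5) 

Spot check: chi_3(3) = zeta_5^(3*3) = zeta_5^9 = exp(-2*I*pi/5).

Derivation: Z/5Z is abelian, so all 5 irreducible complex representations are 1-dimensional. They are given by chi_k(m) = zeta_5^(k*m) for k = 0,...,4. Row orthogonality: sum_m chi_k(m) conj(chi_l(m)) = 5 * [k = l].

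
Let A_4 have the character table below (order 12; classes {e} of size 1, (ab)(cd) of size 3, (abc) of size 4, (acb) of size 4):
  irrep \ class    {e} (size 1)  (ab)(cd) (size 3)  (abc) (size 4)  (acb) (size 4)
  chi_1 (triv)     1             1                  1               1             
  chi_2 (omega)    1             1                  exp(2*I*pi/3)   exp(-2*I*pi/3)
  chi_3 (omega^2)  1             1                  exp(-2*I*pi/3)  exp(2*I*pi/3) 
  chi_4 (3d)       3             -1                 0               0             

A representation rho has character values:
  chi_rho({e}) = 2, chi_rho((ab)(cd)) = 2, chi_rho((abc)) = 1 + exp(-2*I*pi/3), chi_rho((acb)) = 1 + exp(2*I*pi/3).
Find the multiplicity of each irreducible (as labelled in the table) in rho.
Multiplicities: chi_1: 1, chi_2: 0, chi_3: 1, chi_4: 0.

Proof sketch: Use <chi_rho, chi> = (1/|G|) sum_C |C| * chi_rho(C) * conj(chi(C)) with |G| = 12 for each irreducible chi in the table:
  <chi_rho, chi_1> = (1/12)[1*(2)*conj(1) + 3*(2)*conj(1) + 4*(1 + exp(-2*I*pi/3))*conj(1) + 4*(1 + exp(2*I*pi/3))*conj(1)]
      = (1/12)[(2) + (6) + (4 + 4*exp(-2*I*pi/3)) + (4 + 4*exp(2*I*pi/3))] = 12/12 = 1
  <chi_rho, chi_2> = (1/12)[1*(2)*conj(1) + 3*(2)*conj(1) + 4*(1 + exp(-2*I*pi/3))*conj(exp(2*I*pi/3)) + 4*(1 + exp(2*I*pi/3))*conj(exp(-2*I*pi/3))]
      = (1/12)[(2) + (6) + (-4) + (-4)] = 0/12 = 0
  <chi_rho, chi_3> = (1/12)[1*(2)*conj(1) + 3*(2)*conj(1) + 4*(1 + exp(-2*I*pi/3))*conj(exp(-2*I*pi/3)) + 4*(1 + exp(2*I*pi/3))*conj(exp(2*I*pi/3))]
      = (1/12)[(2) + (6) + (4 + 4*exp(2*I*pi/3)) + (4 + 4*exp(-2*I*pi/3))] = 12/12 = 1
  <chi_rho, chi_4> = (1/12)[1*(2)*conj(3) + 3*(2)*conj(-1) + 4*(1 + exp(-2*I*pi/3))*conj(0) + 4*(1 + exp(2*I*pi/3))*conj(0)]
      = (1/12)[(6) + (-6) + (0) + (0)] = 0/12 = 0
(Exp terms are combined using exp(i*s)*conj(exp(i*t)) = exp(i*(s-t)), and sums of them are collapsed using the identity that for every m > 1 the m distinct m-th roots of unity sum to 0, e.g. 1 + exp(2*I*pi/3) + exp(-2*I*pi/3) = 0.)
Dimension check: dim(rho) = sum (mult * dim) = 1*1 + 0*1 + 1*1 + 0*3 = 2 = chi_rho(e) = 2.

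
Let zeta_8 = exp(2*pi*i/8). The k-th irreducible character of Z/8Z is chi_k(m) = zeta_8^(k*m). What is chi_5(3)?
chi_5(3) = zeta_8^15 = exp(-I*pi/4)

Proof sketch: chi_5(3) = zeta_8^(5*3) = zeta_8^15. Since zeta_8^8 = 1, this equals zeta_8^7 = exp(2*pi*i*7/8) = exp(-I*pi/4).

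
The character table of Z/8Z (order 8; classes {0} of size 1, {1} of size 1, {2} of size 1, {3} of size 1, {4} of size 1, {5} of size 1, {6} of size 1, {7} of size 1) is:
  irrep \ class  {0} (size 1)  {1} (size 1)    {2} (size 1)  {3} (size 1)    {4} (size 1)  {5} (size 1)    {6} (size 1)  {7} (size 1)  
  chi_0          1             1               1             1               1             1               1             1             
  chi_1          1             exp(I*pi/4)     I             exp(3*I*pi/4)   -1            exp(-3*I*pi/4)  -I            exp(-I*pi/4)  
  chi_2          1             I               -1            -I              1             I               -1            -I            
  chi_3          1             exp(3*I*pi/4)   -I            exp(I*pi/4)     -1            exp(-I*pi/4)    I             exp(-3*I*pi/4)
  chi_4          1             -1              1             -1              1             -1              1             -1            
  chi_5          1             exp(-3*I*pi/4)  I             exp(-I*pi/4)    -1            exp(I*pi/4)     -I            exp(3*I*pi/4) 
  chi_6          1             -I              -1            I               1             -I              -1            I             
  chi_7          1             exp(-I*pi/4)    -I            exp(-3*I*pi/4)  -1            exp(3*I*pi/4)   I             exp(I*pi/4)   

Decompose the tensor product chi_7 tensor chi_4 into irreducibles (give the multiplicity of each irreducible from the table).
chi_7 tensor chi_4 = chi_3 (all other irreducibles have multiplicity 0).

Why: The character of a tensor product is the pointwise product (chi_7 * chi_4)(C) = chi_7(C) * chi_4(C):
  {0}: (1)*(1), {1}: (exp(-I*pi/4))*(-1), {2}: (-I)*(1), {3}: (exp(-3*I*pi/4))*(-1), {4}: (-1)*(1), {5}: (exp(3*I*pi/4))*(-1), {6}: (I)*(1), {7}: (exp(I*pi/4))*(-1)
so (chi_7 * chi_4) takes values
  {0} -> 1, {1} -> -exp(-I*pi/4), {2} -> -I, {3} -> -exp(-3*I*pi/4), {4} -> -1, {5} -> -exp(3*I*pi/4), {6} -> I, {7} -> -exp(I*pi/4).
Now take the inner product of this character with each irreducible chi from the table, <chi_7*chi_4, chi> = (1/8) sum_C |C| (chi_7*chi_4)(C) conj(chi(C)):
  <chi_7*chi_4, chi_0> = (1/8)[1*(1)*conj(1) + 1*(-exp(-I*pi/4))*conj(1) + 1*(-I)*conj(1) + 1*(-exp(-3*I*pi/4))*conj(1) + 1*(-1)*conj(1) + 1*(-exp(3*I*pi/4))*conj(1) + 1*(I)*conj(1) + 1*(-exp(I*pi/4))*conj(1)]
      = (1/8)[(1) + (-exp(-I*pi/4)) + (-I) + (-exp(-3*I*pi/4)) + (-1) + (-exp(3*I*pi/4)) + (I) + (-exp(I*pi/4))] = 0/8 = 0
  <chi_7*chi_4, chi_1> = (1/8)[1*(1)*conj(1) + 1*(-exp(-I*pi/4))*conj(exp(I*pi/4)) + 1*(-I)*conj(I) + 1*(-exp(-3*I*pi/4))*conj(exp(3*I*pi/4)) + 1*(-1)*conj(-1) + 1*(-exp(3*I*pi/4))*conj(exp(-3*I*pi/4)) + 1*(I)*conj(-I) + 1*(-exp(I*pi/4))*conj(exp(-I*pi/4))]
      = (1/8)[(1) + (I) + (-1) + (-I) + (1) + (I) + (-1) + (-I)] = 0/8 = 0
  <chi_7*chi_4, chi_2> = (1/8)[1*(1)*conj(1) + 1*(-exp(-I*pi/4))*conj(I) + 1*(-I)*conj(-1) + 1*(-exp(-3*I*pi/4))*conj(-I) + 1*(-1)*conj(1) + 1*(-exp(3*I*pi/4))*conj(I) + 1*(I)*conj(-1) + 1*(-exp(I*pi/4))*conj(-I)]
      = (1/8)[(1) + (exp(I*pi/4)) + (I) + (-exp(-I*pi/4)) + (-1) + (exp(-3*I*pi/4)) + (-I) + (-exp(3*I*pi/4))] = 0/8 = 0
  <chi_7*chi_4, chi_3> = (1/8)[1*(1)*conj(1) + 1*(-exp(-I*pi/4))*conj(exp(3*I*pi/4)) + 1*(-I)*conj(-I) + 1*(-exp(-3*I*pi/4))*conj(exp(I*pi/4)) + 1*(-1)*conj(-1) + 1*(-exp(3*I*pi/4))*conj(exp(-I*pi/4)) + 1*(I)*conj(I) + 1*(-exp(I*pi/4))*conj(exp(-3*I*pi/4))]
      = (1/8)[(1) + (1) + (1) + (1) + (1) + (1) + (1) + (1)] = 8/8 = 1
  <chi_7*chi_4, chi_4> = (1/8)[1*(1)*conj(1) + 1*(-exp(-I*pi/4))*conj(-1) + 1*(-I)*conj(1) + 1*(-exp(-3*I*pi/4))*conj(-1) + 1*(-1)*conj(1) + 1*(-exp(3*I*pi/4))*conj(-1) + 1*(I)*conj(1) + 1*(-exp(I*pi/4))*conj(-1)]
      = (1/8)[(1) + (exp(-I*pi/4)) + (-I) + (exp(-3*I*pi/4)) + (-1) + (exp(3*I*pi/4)) + (I) + (exp(I*pi/4))] = 0/8 = 0
  <chi_7*chi_4, chi_5> = (1/8)[1*(1)*conj(1) + 1*(-exp(-I*pi/4))*conj(exp(-3*I*pi/4)) + 1*(-I)*conj(I) + 1*(-exp(-3*I*pi/4))*conj(exp(-I*pi/4)) + 1*(-1)*conj(-1) + 1*(-exp(3*I*pi/4))*conj(exp(I*pi/4)) + 1*(I)*conj(-I) + 1*(-exp(I*pi/4))*conj(exp(3*I*pi/4))]
      = (1/8)[(1) + (-I) + (-1) + (I) + (1) + (-I) + (-1) + (I)] = 0/8 = 0
  <chi_7*chi_4, chi_6> = (1/8)[1*(1)*conj(1) + 1*(-exp(-I*pi/4))*conj(-I) + 1*(-I)*conj(-1) + 1*(-exp(-3*I*pi/4))*conj(I) + 1*(-1)*conj(1) + 1*(-exp(3*I*pi/4))*conj(-I) + 1*(I)*conj(-1) + 1*(-exp(I*pi/4))*conj(I)]
      = (1/8)[(1) + (-exp(I*pi/4)) + (I) + (exp(-I*pi/4)) + (-1) + (-exp(-3*I*pi/4)) + (-I) + (exp(3*I*pi/4))] = 0/8 = 0
  <chi_7*chi_4, chi_7> = (1/8)[1*(1)*conj(1) + 1*(-exp(-I*pi/4))*conj(exp(-I*pi/4)) + 1*(-I)*conj(-I) + 1*(-exp(-3*I*pi/4))*conj(exp(-3*I*pi/4)) + 1*(-1)*conj(-1) + 1*(-exp(3*I*pi/4))*conj(exp(3*I*pi/4)) + 1*(I)*conj(I) + 1*(-exp(I*pi/4))*conj(exp(I*pi/4))]
      = (1/8)[(1) + (-1) + (1) + (-1) + (1) + (-1) + (1) + (-1)] = 0/8 = 0
(Exp terms are combined using exp(i*s)*conj(exp(i*t)) = exp(i*(s-t)), and sums of them are collapsed using the identity that for every m > 1 the m distinct m-th roots of unity sum to 0, e.g. 1 + exp(2*I*pi/3) + exp(-2*I*pi/3) = 0.)
Hence the multiplicities are chi_3: 1. Dimension check: dim(chi_7)*dim(chi_4) = 1*1 = 1 and sum (mult * dim) = 1*1 = 1.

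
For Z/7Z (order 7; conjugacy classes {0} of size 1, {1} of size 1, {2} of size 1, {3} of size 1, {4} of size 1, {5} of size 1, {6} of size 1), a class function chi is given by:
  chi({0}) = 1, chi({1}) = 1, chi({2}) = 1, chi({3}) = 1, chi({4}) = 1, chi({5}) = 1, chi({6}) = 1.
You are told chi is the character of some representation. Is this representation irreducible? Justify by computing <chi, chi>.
Irreducible: <chi, chi> = 1.

Explanation: <chi, chi> = (1/|G|) sum_C |C| * |chi(C)|^2 = (1/7)[1*|1|^2 + 1*|1|^2 + 1*|1|^2 + 1*|1|^2 + 1*|1|^2 + 1*|1|^2 + 1*|1|^2]
  = (1/7)[(1) + (1) + (1) + (1) + (1) + (1) + (1)] = 7/7 = 1.
(Exp terms are combined using exp(i*s)*conj(exp(i*t)) = exp(i*(s-t)), and sums of them are collapsed using the identity that for every m > 1 the m distinct m-th roots of unity sum to 0, e.g. 1 + exp(2*I*pi/3) + exp(-2*I*pi/3) = 0.)
A character is irreducible iff <chi, chi> = 1, so this representation is irreducible.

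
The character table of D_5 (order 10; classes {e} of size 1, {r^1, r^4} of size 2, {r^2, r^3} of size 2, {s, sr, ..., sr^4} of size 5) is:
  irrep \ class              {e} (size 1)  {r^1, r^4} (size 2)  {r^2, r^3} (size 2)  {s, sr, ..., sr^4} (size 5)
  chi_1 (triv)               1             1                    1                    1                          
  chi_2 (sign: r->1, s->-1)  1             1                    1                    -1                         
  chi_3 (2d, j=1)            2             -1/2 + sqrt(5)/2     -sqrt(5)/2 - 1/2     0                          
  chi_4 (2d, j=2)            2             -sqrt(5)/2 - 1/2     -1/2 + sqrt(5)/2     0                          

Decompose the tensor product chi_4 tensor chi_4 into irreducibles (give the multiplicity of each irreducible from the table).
chi_4 tensor chi_4 = chi_1 + chi_2 + chi_3 (all other irreducibles have multiplicity 0).

Argument: The character of a tensor product is the pointwise product (chi_4 * chi_4)(C) = chi_4(C) * chi_4(C):
  {e}: (2)*(2), {r^1, r^4}: (-sqrt(5)/2 - 1/2)*(-sqrt(5)/2 - 1/2), {r^2, r^3}: (-1/2 + sqrt(5)/2)*(-1/2 + sqrt(5)/2), {s, sr, ..., sr^4}: (0)*(0)
so (chi_4 * chi_4) takes values
  {e} -> 4, {r^1, r^4} -> sqrt(5)/2 + 3/2, {r^2, r^3} -> 3/2 - sqrt(5)/2, {s, sr, ..., sr^4} -> 0.
Now take the inner product of this character with each irreducible chi from the table, <chi_4*chi_4, chi> = (1/10) sum_C |C| (chi_4*chi_4)(C) conj(chi(C)):
  <chi_4*chi_4, chi_1> = (1/10)[1*(4)*conj(1) + 2*(sqrt(5)/2 + 3/2)*conj(1) + 2*(3/2 - sqrt(5)/2)*conj(1) + 5*(0)*conj(1)]
      = (1/10)[(4) + (sqrt(5) + 3) + (3 - sqrt(5)) + (0)] = 10/10 = 1
  <chi_4*chi_4, chi_2> = (1/10)[1*(4)*conj(1) + 2*(sqrt(5)/2 + 3/2)*conj(1) + 2*(3/2 - sqrt(5)/2)*conj(1) + 5*(0)*conj(-1)]
      = (1/10)[(4) + (sqrt(5) + 3) + (3 - sqrt(5)) + (0)] = 10/10 = 1
  <chi_4*chi_4, chi_3> = (1/10)[1*(4)*conj(2) + 2*(sqrt(5)/2 + 3/2)*conj(-1/2 + sqrt(5)/2) + 2*(3/2 - sqrt(5)/2)*conj(-sqrt(5)/2 - 1/2) + 5*(0)*conj(0)]
      = (1/10)[(8) + (1 + sqrt(5)) + (1 - sqrt(5)) + (0)] = 10/10 = 1
  <chi_4*chi_4, chi_4> = (1/10)[1*(4)*conj(2) + 2*(sqrt(5)/2 + 3/2)*conj(-sqrt(5)/2 - 1/2) + 2*(3/2 - sqrt(5)/2)*conj(-1/2 + sqrt(5)/2) + 5*(0)*conj(0)]
      = (1/10)[(8) + (-2*sqrt(5) - 4) + (-4 + 2*sqrt(5)) + (0)] = 0/10 = 0
Hence the multiplicities are chi_1: 1, chi_2: 1, chi_3: 1. Dimension check: dim(chi_4)*dim(chi_4) = 2*2 = 4 and sum (mult * dim) = 1*1 + 1*1 + 1*2 = 4.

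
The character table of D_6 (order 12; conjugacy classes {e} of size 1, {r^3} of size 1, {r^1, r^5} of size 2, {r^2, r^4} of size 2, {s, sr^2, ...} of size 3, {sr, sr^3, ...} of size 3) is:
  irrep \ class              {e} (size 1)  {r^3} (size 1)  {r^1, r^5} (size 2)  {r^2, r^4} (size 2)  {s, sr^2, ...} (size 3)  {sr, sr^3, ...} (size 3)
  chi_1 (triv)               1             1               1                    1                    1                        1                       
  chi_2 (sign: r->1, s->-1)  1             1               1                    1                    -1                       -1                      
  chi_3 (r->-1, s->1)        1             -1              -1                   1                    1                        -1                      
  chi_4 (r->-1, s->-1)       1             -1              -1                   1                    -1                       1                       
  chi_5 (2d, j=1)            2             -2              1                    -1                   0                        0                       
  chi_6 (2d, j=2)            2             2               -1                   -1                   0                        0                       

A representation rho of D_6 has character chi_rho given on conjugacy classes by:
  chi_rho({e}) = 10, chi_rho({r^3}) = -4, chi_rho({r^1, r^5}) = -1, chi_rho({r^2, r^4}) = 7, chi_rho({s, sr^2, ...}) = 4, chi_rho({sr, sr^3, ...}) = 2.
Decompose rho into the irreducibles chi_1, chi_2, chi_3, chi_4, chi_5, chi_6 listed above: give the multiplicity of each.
Multiplicities: chi_1: 3, chi_2: 0, chi_3: 3, chi_4: 2, chi_5: 1, chi_6: 0.

Proof sketch: Use <chi_rho, chi> = (1/|G|) sum_C |C| * chi_rho(C) * conj(chi(C)) with |G| = 12 for each irreducible chi in the table:
  <chi_rho, chi_1> = (1/12)[1*(10)*conj(1) + 1*(-4)*conj(1) + 2*(-1)*conj(1) + 2*(7)*conj(1) + 3*(4)*conj(1) + 3*(2)*conj(1)]
      = (1/12)[(10) + (-4) + (-2) + (14) + (12) + (6)] = 36/12 = 3
  <chi_rho, chi_2> = (1/12)[1*(10)*conj(1) + 1*(-4)*conj(1) + 2*(-1)*conj(1) + 2*(7)*conj(1) + 3*(4)*conj(-1) + 3*(2)*conj(-1)]
      = (1/12)[(10) + (-4) + (-2) + (14) + (-12) + (-6)] = 0/12 = 0
  <chi_rho, chi_3> = (1/12)[1*(10)*conj(1) + 1*(-4)*conj(-1) + 2*(-1)*conj(-1) + 2*(7)*conj(1) + 3*(4)*conj(1) + 3*(2)*conj(-1)]
      = (1/12)[(10) + (4) + (2) + (14) + (12) + (-6)] = 36/12 = 3
  <chi_rho, chi_4> = (1/12)[1*(10)*conj(1) + 1*(-4)*conj(-1) + 2*(-1)*conj(-1) + 2*(7)*conj(1) + 3*(4)*conj(-1) + 3*(2)*conj(1)]
      = (1/12)[(10) + (4) + (2) + (14) + (-12) + (6)] = 24/12 = 2
  <chi_rho, chi_5> = (1/12)[1*(10)*conj(2) + 1*(-4)*conj(-2) + 2*(-1)*conj(1) + 2*(7)*conj(-1) + 3*(4)*conj(0) + 3*(2)*conj(0)]
      = (1/12)[(20) + (8) + (-2) + (-14) + (0) + (0)] = 12/12 = 1
  <chi_rho, chi_6> = (1/12)[1*(10)*conj(2) + 1*(-4)*conj(2) + 2*(-1)*conj(-1) + 2*(7)*conj(-1) + 3*(4)*conj(0) + 3*(2)*conj(0)]
      = (1/12)[(20) + (-8) + (2) + (-14) + (0) + (0)] = 0/12 = 0
Dimension check: dim(rho) = sum (mult * dim) = 3*1 + 0*1 + 3*1 + 2*1 + 1*2 + 0*2 = 10 = chi_rho(e) = 10.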